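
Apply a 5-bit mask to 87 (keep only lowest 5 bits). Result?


87 & 31 = 23

23


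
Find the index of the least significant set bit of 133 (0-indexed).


0b10000101. Lowest set bit at position 0

0


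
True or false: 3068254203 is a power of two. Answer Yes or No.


0b10110110111000011101011111111011. Multiple bits set => No

No


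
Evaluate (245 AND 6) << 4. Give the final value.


Step 1: 245 & 6 = 4
Step 2: 4 << 4 = 64

64


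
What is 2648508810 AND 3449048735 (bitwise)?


0b10011101110111010000100110001010 & 0b11001101100101000100111010011111 = 0b10001101100101000000100010001010 = 2375288970

2375288970


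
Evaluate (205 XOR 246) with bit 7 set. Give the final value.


Step 1: 205 ^ 246 = 59
Step 2: 59 | (1 << 7) = 59 | 128 = 187

187


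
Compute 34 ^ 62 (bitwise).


0b100010 ^ 0b111110 = 0b11100 = 28

28


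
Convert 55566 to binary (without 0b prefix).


55566 = 1101100100001110 in binary

1101100100001110


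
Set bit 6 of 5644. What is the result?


5644 | (1 << 6) = 5644 | 64 = 5708

5708


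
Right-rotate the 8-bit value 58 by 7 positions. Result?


Rotate 0b111010 right by 7 (8-bit) = 0b1110100 = 116

116


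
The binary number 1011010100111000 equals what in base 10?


1011010100111000 in decimal = 46392

46392


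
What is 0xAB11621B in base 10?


AB11621B hex = 2870043163 decimal

2870043163


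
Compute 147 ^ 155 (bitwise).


0b10010011 ^ 0b10011011 = 0b1000 = 8

8


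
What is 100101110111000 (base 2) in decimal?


100101110111000 in decimal = 19384

19384


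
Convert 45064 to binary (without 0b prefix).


45064 = 1011000000001000 in binary

1011000000001000


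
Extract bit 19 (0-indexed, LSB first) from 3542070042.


0b11010011000111111011001100011010, position 19 = 1

1


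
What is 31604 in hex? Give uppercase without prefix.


31604 = 7B74 hex

7B74


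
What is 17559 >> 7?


0b100010010010111 >> 7 = 0b10001001 = 137

137


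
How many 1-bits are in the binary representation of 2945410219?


0b10101111100011110110010010101011 has 19 set bits

19


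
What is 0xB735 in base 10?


B735 hex = 46901 decimal

46901


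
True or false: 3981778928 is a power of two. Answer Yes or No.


0b11101101010101010001111111110000. Multiple bits set => No

No


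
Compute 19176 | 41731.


0b100101011101000 | 0b1010001100000011 = 0b1110101111101011 = 60395

60395


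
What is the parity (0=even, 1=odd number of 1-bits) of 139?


0b10001011 has 4 ones => parity 0

0


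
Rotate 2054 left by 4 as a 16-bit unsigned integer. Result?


Rotate 0b100000000110 left by 4 (16-bit) = 0b1000000001100000 = 32864

32864


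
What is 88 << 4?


0b1011000 << 4 = 0b10110000000 = 1408

1408


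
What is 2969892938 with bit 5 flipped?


2969892938 ^ (1 << 5) = 2969892938 ^ 32 = 2969892970

2969892970


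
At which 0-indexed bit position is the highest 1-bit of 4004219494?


0b11101110101010111000101001100110. Highest set bit at position 31

31


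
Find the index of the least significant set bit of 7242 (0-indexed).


0b1110001001010. Lowest set bit at position 1

1


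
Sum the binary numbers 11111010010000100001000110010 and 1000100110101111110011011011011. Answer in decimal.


11111010010000100001000110010 + 1000100110101111110011011011011 = 1100100001000000010100100001101 = 1679829261

1679829261


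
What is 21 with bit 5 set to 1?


21 | (1 << 5) = 21 | 32 = 53

53


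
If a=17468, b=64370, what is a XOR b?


17468 ^ 64370 = 48974

48974


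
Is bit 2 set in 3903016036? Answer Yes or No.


0b11101000101000110100110001100100, bit 2 = 1. Yes

Yes


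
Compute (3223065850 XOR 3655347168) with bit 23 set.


Step 1: 3223065850 ^ 3655347168 = 435961626
Step 2: 435961626 | (1 << 23) = 435961626 | 8388608 = 435961626

435961626


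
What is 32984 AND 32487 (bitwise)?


0b1000000011011000 & 0b111111011100111 = 0b11000000 = 192

192


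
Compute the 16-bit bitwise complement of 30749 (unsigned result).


~0b111100000011101 = 0b1000011111100010 = 34786 (16-bit unsigned)

34786


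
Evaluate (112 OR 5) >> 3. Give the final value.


Step 1: 112 | 5 = 117
Step 2: 117 >> 3 = 14

14


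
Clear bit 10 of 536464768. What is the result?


536464768 & ~(1 << 10) = 536463744

536463744


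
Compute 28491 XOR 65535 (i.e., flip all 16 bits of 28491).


28491 ^ 65535 = 37044

37044


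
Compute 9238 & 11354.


0b10010000010110 & 0b10110001011010 = 0b10010000010010 = 9234

9234


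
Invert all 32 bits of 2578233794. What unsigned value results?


2578233794 ^ 4294967295 = 1716733501

1716733501


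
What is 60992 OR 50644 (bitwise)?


0b1110111001000000 | 0b1100010111010100 = 0b1110111111010100 = 61396

61396


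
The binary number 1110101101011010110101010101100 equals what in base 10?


1110101101011010110101010101100 in decimal = 1974299308

1974299308


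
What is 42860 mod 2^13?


42860 & 8191 = 1900

1900


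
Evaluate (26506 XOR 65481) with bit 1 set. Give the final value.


Step 1: 26506 ^ 65481 = 38979
Step 2: 38979 | (1 << 1) = 38979 | 2 = 38979

38979


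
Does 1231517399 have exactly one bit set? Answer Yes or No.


0b1001001011001110111011011010111. Multiple bits set => No

No


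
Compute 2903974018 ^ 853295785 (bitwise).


0b10101101000101110010000010000010 ^ 0b110010110111000100001010101001 = 0b10011111110010110110001000101011 = 2680906283

2680906283


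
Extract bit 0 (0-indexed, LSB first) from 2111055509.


0b1111101110101000010011010010101, position 0 = 1

1


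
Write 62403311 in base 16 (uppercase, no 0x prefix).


62403311 = 3B832EF hex

3B832EF


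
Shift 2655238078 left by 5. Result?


0b10011110010000111011011110111110 << 5 = 0b1001111001000011101101111011111000000 = 84967618496

84967618496


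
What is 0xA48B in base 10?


A48B hex = 42123 decimal

42123


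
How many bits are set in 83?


0b1010011 has 4 set bits

4


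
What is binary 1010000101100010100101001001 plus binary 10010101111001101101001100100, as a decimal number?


1010000101100010100101001001 + 10010101111001101101001100100 = 11100110100110000001110101101 = 483591085

483591085


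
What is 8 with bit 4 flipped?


8 ^ (1 << 4) = 8 ^ 16 = 24

24


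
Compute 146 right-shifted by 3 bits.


0b10010010 >> 3 = 0b10010 = 18

18


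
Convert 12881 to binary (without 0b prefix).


12881 = 11001001010001 in binary

11001001010001


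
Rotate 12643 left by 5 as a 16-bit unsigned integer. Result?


Rotate 0b11000101100011 left by 5 (16-bit) = 0b10110001100110 = 11366

11366


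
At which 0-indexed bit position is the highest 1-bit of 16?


0b10000. Highest set bit at position 4

4


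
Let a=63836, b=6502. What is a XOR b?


63836 ^ 6502 = 57402

57402


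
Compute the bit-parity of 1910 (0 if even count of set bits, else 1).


0b11101110110 has 8 ones => parity 0

0


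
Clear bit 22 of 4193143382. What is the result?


4193143382 & ~(1 << 22) = 4188949078

4188949078


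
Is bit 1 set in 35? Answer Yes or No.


0b100011, bit 1 = 1. Yes

Yes


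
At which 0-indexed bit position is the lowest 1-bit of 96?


0b1100000. Lowest set bit at position 5

5


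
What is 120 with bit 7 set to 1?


120 | (1 << 7) = 120 | 128 = 248

248


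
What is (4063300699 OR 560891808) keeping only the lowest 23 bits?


Step 1: 4063300699 | 560891808 = 4085223419
Step 2: 4085223419 & 8388607 = 8359931

8359931


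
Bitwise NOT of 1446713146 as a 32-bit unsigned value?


~0b1010110001110110001011100111010 = 0b10101001110001001110100011000101 = 2848254149 (32-bit unsigned)

2848254149


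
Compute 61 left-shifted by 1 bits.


0b111101 << 1 = 0b1111010 = 122

122


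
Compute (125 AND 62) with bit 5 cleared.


Step 1: 125 & 62 = 60
Step 2: 60 & ~(1 << 5) = 28

28


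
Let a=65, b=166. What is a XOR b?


65 ^ 166 = 231

231


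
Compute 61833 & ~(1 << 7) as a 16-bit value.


61833 & ~(1 << 7) = 61705

61705


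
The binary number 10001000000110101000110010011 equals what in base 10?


10001000000110101000110010011 in decimal = 285430163

285430163


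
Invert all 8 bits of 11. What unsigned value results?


11 ^ 255 = 244

244


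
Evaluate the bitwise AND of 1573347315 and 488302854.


0b1011101110001110101111111110011 & 0b11101000110101110100100000110 = 0b11101000000100100100100000010 = 486689026

486689026


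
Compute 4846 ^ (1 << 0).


4846 ^ (1 << 0) = 4846 ^ 1 = 4847

4847


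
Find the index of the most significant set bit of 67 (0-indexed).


0b1000011. Highest set bit at position 6

6


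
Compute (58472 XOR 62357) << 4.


Step 1: 58472 ^ 62357 = 6141
Step 2: 6141 << 4 = 98256

98256


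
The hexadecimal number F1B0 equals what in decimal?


F1B0 hex = 61872 decimal

61872


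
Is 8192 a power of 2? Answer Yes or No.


0b10000000000000. Only one bit set => Yes

Yes


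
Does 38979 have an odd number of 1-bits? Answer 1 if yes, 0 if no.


0b1001100001000011 has 6 ones => parity 0

0


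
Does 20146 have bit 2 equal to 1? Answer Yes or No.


0b100111010110010, bit 2 = 0. No

No


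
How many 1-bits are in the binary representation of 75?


0b1001011 has 4 set bits

4


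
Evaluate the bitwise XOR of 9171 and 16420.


0b10001111010011 ^ 0b100000000100100 = 0b110001111110111 = 25591

25591


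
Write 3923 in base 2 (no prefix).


3923 = 111101010011 in binary

111101010011


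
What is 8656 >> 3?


0b10000111010000 >> 3 = 0b10000111010 = 1082

1082


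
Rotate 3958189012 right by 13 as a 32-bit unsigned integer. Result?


Rotate 0b11101011111011010010101111010100 right by 13 (32-bit) = 0b1011110101001110101111101101001 = 1588027241

1588027241


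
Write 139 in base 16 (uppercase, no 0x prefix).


139 = 8B hex

8B


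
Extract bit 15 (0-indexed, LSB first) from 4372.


0b1000100010100, position 15 = 0

0


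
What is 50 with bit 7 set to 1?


50 | (1 << 7) = 50 | 128 = 178

178


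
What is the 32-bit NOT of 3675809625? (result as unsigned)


~0b11011011000110000110011101011001 = 0b100100111001111001100010100110 = 619157670 (32-bit unsigned)

619157670


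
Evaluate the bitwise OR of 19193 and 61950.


0b100101011111001 | 0b1111000111111110 = 0b1111101111111111 = 64511

64511


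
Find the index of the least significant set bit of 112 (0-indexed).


0b1110000. Lowest set bit at position 4

4


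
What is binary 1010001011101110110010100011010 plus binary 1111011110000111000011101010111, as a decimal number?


1010001011101110110010100011010 + 1111011110000111000011101010111 = 11001101001110101110110001110001 = 3443190897

3443190897


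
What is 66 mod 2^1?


66 & 1 = 0

0


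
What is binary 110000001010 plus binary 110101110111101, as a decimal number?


110000001010 + 110101110111101 = 111011111000111 = 30663

30663


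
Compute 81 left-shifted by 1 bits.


0b1010001 << 1 = 0b10100010 = 162

162


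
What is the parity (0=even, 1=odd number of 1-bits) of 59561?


0b1110100010101001 has 8 ones => parity 0

0


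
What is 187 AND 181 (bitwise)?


0b10111011 & 0b10110101 = 0b10110001 = 177

177


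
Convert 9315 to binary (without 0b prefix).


9315 = 10010001100011 in binary

10010001100011


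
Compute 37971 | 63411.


0b1001010001010011 | 0b1111011110110011 = 0b1111011111110011 = 63475

63475


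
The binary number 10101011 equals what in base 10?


10101011 in decimal = 171

171


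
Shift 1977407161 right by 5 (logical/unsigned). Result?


0b1110101110111001101011010111001 >> 5 = 0b11101011101110011010110101 = 61793973

61793973


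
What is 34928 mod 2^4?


34928 & 15 = 0

0


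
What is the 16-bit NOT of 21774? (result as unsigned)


~0b101010100001110 = 0b1010101011110001 = 43761 (16-bit unsigned)

43761


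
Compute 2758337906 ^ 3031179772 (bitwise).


0b10100100011010001110010101110010 ^ 0b10110100101011000010000111111100 = 0b10000110001001100010010001110 = 281330830

281330830


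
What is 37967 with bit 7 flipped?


37967 ^ (1 << 7) = 37967 ^ 128 = 38095

38095


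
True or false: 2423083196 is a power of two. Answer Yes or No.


0b10010000011011010101000010111100. Multiple bits set => No

No


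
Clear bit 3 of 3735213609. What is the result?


3735213609 & ~(1 << 3) = 3735213601

3735213601


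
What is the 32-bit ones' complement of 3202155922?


3202155922 ^ 4294967295 = 1092811373

1092811373


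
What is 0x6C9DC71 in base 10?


6C9DC71 hex = 113892465 decimal

113892465


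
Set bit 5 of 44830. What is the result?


44830 | (1 << 5) = 44830 | 32 = 44862

44862


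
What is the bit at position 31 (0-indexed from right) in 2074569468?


0b1111011101001110110101011111100, position 31 = 0

0


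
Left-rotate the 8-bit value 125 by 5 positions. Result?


Rotate 0b1111101 left by 5 (8-bit) = 0b10101111 = 175

175


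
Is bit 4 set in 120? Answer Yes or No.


0b1111000, bit 4 = 1. Yes

Yes


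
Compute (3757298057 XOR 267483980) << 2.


Step 1: 3757298057 ^ 267483980 = 3489835717
Step 2: 3489835717 << 2 = 13959342868

13959342868


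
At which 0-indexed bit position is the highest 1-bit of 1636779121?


0b1100001100011110100010001110001. Highest set bit at position 30

30


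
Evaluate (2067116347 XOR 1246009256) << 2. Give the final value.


Step 1: 2067116347 ^ 1246009256 = 829499027
Step 2: 829499027 << 2 = 3317996108

3317996108


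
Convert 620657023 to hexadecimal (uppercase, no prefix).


620657023 = 24FE797F hex

24FE797F


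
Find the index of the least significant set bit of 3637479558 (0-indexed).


0b11011000110011111000100010000110. Lowest set bit at position 1

1


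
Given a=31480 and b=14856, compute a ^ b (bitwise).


31480 ^ 14856 = 16624

16624


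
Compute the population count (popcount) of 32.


0b100000 has 1 set bits

1


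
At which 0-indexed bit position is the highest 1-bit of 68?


0b1000100. Highest set bit at position 6

6


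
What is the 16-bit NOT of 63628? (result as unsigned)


~0b1111100010001100 = 0b11101110011 = 1907 (16-bit unsigned)

1907


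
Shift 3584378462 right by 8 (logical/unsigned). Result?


0b11010101101001010100011001011110 >> 8 = 0b110101011010010101000110 = 14001478

14001478


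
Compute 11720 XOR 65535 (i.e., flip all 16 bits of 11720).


11720 ^ 65535 = 53815

53815


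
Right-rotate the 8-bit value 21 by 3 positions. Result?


Rotate 0b10101 right by 3 (8-bit) = 0b10100010 = 162

162


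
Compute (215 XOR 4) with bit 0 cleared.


Step 1: 215 ^ 4 = 211
Step 2: 211 & ~(1 << 0) = 210

210


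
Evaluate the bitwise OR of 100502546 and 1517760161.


0b101111111011000110000010010 | 0b1011010011101110010111010100001 = 0b1011111111111111010111010110011 = 1610591923

1610591923


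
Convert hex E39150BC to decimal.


E39150BC hex = 3817951420 decimal

3817951420


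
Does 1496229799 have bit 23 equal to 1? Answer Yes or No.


0b1011001001011101010011110100111, bit 23 = 0. No

No


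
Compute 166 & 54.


0b10100110 & 0b110110 = 0b100110 = 38

38


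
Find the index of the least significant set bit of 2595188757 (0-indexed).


0b10011010101011110111000000010101. Lowest set bit at position 0

0


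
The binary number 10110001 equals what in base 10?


10110001 in decimal = 177

177


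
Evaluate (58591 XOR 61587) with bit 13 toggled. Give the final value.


Step 1: 58591 ^ 61587 = 5196
Step 2: 5196 ^ (1 << 13) = 5196 ^ 8192 = 13388

13388


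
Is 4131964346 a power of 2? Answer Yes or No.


0b11110110010010001100010110111010. Multiple bits set => No

No


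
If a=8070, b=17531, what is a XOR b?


8070 ^ 17531 = 23549

23549


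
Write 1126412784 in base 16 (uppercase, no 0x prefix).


1126412784 = 4323B1F0 hex

4323B1F0


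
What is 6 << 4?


0b110 << 4 = 0b1100000 = 96

96


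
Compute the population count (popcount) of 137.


0b10001001 has 3 set bits

3


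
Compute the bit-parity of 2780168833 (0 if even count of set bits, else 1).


0b10100101101101100000001010000001 has 12 ones => parity 0

0


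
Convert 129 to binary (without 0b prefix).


129 = 10000001 in binary

10000001


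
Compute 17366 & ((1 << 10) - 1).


17366 & 1023 = 982

982


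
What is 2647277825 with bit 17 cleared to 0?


2647277825 & ~(1 << 17) = 2647146753

2647146753


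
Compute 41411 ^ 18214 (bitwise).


0b1010000111000011 ^ 0b100011100100110 = 0b1110011011100101 = 59109

59109


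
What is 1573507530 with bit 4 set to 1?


1573507530 | (1 << 4) = 1573507530 | 16 = 1573507546

1573507546


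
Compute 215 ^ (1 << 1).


215 ^ (1 << 1) = 215 ^ 2 = 213

213


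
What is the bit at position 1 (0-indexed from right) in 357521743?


0b10101010011110101100101001111, position 1 = 1

1


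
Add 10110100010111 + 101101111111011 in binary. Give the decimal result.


10110100010111 + 101101111111011 = 1000100100010010 = 35090

35090


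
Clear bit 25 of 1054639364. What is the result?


1054639364 & ~(1 << 25) = 1021084932

1021084932


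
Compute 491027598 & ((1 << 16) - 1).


491027598 & 65535 = 31886

31886


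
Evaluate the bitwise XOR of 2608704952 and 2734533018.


0b10011011011111011010110110111000 ^ 0b10100010111111011010100110011010 = 0b111001100000000000010000100010 = 964690978

964690978


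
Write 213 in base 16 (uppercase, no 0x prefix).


213 = D5 hex

D5


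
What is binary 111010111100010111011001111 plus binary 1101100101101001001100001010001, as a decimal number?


111010111100010111011001111 + 1101100101101001001100001010001 = 1110100000100101100011100100000 = 1947387680

1947387680


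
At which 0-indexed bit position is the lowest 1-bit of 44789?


0b1010111011110101. Lowest set bit at position 0

0


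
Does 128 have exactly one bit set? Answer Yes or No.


0b10000000. Only one bit set => Yes

Yes


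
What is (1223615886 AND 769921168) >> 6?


Step 1: 1223615886 & 769921168 = 149160064
Step 2: 149160064 >> 6 = 2330626

2330626


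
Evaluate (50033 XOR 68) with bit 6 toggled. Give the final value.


Step 1: 50033 ^ 68 = 49973
Step 2: 49973 ^ (1 << 6) = 49973 ^ 64 = 50037

50037


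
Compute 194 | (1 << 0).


194 | (1 << 0) = 194 | 1 = 195

195


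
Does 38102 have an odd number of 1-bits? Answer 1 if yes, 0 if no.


0b1001010011010110 has 8 ones => parity 0

0


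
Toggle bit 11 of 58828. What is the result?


58828 ^ (1 << 11) = 58828 ^ 2048 = 60876

60876


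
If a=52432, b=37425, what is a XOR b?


52432 ^ 37425 = 24289

24289


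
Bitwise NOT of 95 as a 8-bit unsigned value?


~0b1011111 = 0b10100000 = 160 (8-bit unsigned)

160


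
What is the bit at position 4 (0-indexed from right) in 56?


0b111000, position 4 = 1

1


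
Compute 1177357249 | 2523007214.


0b1000110001011010000101111000001 | 0b10010110011000100000100011101110 = 0b11010110011011110000101111101111 = 3597601775

3597601775


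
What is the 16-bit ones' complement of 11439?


11439 ^ 65535 = 54096

54096


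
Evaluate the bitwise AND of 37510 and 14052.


0b1001001010000110 & 0b11011011100100 = 0b1001010000100 = 4740

4740


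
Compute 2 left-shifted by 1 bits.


0b10 << 1 = 0b100 = 4

4


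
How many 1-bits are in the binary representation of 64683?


0b1111110010101011 has 11 set bits

11


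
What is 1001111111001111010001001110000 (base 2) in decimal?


1001111111001111010001001110000 in decimal = 1340580464

1340580464


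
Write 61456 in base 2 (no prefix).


61456 = 1111000000010000 in binary

1111000000010000


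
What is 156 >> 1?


0b10011100 >> 1 = 0b1001110 = 78

78


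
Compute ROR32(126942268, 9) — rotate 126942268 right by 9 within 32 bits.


Rotate 0b111100100001111110000111100 right by 9 (32-bit) = 0b11110000000111100100001111110 = 503564414

503564414


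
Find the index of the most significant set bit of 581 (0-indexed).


0b1001000101. Highest set bit at position 9

9


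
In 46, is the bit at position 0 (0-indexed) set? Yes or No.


0b101110, bit 0 = 0. No

No


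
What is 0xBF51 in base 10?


BF51 hex = 48977 decimal

48977


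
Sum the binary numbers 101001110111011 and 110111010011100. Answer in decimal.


101001110111011 + 110111010011100 = 1100001001010111 = 49751

49751


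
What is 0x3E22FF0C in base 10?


3E22FF0C hex = 1042480908 decimal

1042480908


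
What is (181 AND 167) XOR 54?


Step 1: 181 & 167 = 165
Step 2: 165 ^ 54 = 147

147


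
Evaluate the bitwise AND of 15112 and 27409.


0b11101100001000 & 0b110101100010001 = 0b10101100000000 = 11008

11008


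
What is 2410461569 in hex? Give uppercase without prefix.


2410461569 = 8FACB981 hex

8FACB981


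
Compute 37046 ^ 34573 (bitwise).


0b1001000010110110 ^ 0b1000011100001101 = 0b1011110111011 = 6075

6075


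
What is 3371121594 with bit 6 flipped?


3371121594 ^ (1 << 6) = 3371121594 ^ 64 = 3371121658

3371121658


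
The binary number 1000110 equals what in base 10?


1000110 in decimal = 70

70


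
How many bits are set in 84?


0b1010100 has 3 set bits

3


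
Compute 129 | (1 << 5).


129 | (1 << 5) = 129 | 32 = 161

161


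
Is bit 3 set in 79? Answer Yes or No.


0b1001111, bit 3 = 1. Yes

Yes


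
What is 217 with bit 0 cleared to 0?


217 & ~(1 << 0) = 216

216


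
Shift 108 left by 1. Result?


0b1101100 << 1 = 0b11011000 = 216

216


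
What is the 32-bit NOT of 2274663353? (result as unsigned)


~0b10000111100101001001101110111001 = 0b1111000011010110110010001000110 = 2020303942 (32-bit unsigned)

2020303942


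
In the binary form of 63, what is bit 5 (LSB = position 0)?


0b111111, position 5 = 1

1


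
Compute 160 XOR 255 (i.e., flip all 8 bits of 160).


160 ^ 255 = 95

95


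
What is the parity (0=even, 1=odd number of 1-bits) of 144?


0b10010000 has 2 ones => parity 0

0


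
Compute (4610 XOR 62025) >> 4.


Step 1: 4610 ^ 62025 = 57419
Step 2: 57419 >> 4 = 3588

3588


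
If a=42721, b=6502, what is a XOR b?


42721 ^ 6502 = 49031

49031


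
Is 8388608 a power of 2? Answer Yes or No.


0b100000000000000000000000. Only one bit set => Yes

Yes


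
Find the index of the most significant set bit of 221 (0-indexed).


0b11011101. Highest set bit at position 7

7


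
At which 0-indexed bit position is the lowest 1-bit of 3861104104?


0b11100110001000111100010111101000. Lowest set bit at position 3

3


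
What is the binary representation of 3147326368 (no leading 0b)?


3147326368 = 10111011100110000110001110100000 in binary

10111011100110000110001110100000


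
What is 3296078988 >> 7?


0b11000100011101100010110010001100 >> 7 = 0b1100010001110110001011001 = 25750617

25750617


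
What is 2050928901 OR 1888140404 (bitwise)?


0b1111010001111101011000100000101 | 0b1110000100010101011110001110100 = 0b1111010101111101011110101110101 = 2059320693

2059320693


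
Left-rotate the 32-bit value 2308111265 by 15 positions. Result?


Rotate 0b10001001100100101111101110100001 left by 15 (32-bit) = 0b1111101110100001100010011001001 = 2110833865

2110833865


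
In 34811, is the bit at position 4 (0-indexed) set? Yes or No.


0b1000011111111011, bit 4 = 1. Yes

Yes


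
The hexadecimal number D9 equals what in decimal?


D9 hex = 217 decimal

217


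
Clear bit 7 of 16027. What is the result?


16027 & ~(1 << 7) = 15899

15899


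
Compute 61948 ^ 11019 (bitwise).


0b1111000111111100 ^ 0b10101100001011 = 0b1101101011110111 = 56055

56055


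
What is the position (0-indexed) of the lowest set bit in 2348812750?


0b10001100000000000000100111001110. Lowest set bit at position 1

1


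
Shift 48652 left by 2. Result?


0b1011111000001100 << 2 = 0b101111100000110000 = 194608

194608


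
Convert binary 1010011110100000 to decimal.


1010011110100000 in decimal = 42912

42912


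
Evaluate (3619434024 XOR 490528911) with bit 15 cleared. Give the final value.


Step 1: 3619434024 ^ 490528911 = 3397439143
Step 2: 3397439143 & ~(1 << 15) = 3397406375

3397406375


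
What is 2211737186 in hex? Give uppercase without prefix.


2211737186 = 83D46E62 hex

83D46E62


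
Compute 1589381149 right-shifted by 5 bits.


0b1011110101111000000100000011101 >> 5 = 0b10111101011110000001000000 = 49668160

49668160


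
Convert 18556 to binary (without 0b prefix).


18556 = 100100001111100 in binary

100100001111100


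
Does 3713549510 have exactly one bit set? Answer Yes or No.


0b11011101010110000100010011000110. Multiple bits set => No

No


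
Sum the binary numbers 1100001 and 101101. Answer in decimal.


1100001 + 101101 = 10001110 = 142

142


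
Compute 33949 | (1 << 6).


33949 | (1 << 6) = 33949 | 64 = 34013

34013


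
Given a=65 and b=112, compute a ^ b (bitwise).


65 ^ 112 = 49

49


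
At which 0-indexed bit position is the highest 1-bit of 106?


0b1101010. Highest set bit at position 6

6


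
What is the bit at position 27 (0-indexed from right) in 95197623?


0b101101011001001100110110111, position 27 = 0

0


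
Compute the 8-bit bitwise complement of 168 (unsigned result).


~0b10101000 = 0b1010111 = 87 (8-bit unsigned)

87


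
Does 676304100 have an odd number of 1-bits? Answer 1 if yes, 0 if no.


0b101000010011111001010011100100 has 14 ones => parity 0

0


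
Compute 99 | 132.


0b1100011 | 0b10000100 = 0b11100111 = 231

231


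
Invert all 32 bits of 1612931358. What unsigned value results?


1612931358 ^ 4294967295 = 2682035937

2682035937


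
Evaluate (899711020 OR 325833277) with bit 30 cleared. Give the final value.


Step 1: 899711020 | 325833277 = 938201661
Step 2: 938201661 & ~(1 << 30) = 938201661

938201661


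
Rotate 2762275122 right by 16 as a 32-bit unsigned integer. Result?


Rotate 0b10100100101001001111100100110010 right by 16 (32-bit) = 0b11111001001100101010010010100100 = 4180845732

4180845732


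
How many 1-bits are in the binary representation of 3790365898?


0b11100001111011000110010011001010 has 16 set bits

16


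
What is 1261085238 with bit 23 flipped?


1261085238 ^ (1 << 23) = 1261085238 ^ 8388608 = 1269473846

1269473846


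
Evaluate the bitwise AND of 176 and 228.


0b10110000 & 0b11100100 = 0b10100000 = 160

160


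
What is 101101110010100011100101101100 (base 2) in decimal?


101101110010100011100101101100 in decimal = 768227692

768227692


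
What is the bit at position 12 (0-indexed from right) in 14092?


0b11011100001100, position 12 = 1

1


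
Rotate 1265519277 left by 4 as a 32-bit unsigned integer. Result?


Rotate 0b1001011011011100100101010101101 left by 4 (32-bit) = 0b10110110111001001010101011010100 = 3068439252

3068439252


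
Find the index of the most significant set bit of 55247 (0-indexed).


0b1101011111001111. Highest set bit at position 15

15


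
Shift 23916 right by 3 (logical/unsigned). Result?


0b101110101101100 >> 3 = 0b101110101101 = 2989

2989


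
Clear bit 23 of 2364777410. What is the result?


2364777410 & ~(1 << 23) = 2356388802

2356388802


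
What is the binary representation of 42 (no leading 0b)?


42 = 101010 in binary

101010


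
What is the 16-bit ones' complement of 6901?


6901 ^ 65535 = 58634

58634


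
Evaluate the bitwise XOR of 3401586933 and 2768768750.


0b11001010110000000001100011110101 ^ 0b10100101000010000000111011101110 = 0b1101111110010000001011000011011 = 1875383835

1875383835


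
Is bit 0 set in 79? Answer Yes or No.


0b1001111, bit 0 = 1. Yes

Yes


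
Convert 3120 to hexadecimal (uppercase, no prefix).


3120 = C30 hex

C30


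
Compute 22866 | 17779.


0b101100101010010 | 0b100010101110011 = 0b101110101110011 = 23923

23923


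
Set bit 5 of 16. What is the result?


16 | (1 << 5) = 16 | 32 = 48

48


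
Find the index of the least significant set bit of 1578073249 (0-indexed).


0b1011110000011110111110010100001. Lowest set bit at position 0

0


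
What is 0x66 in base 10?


66 hex = 102 decimal

102


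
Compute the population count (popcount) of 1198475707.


0b1000111011011110100100110111011 has 19 set bits

19


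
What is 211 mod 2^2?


211 & 3 = 3

3


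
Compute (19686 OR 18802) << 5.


Step 1: 19686 | 18802 = 19958
Step 2: 19958 << 5 = 638656

638656


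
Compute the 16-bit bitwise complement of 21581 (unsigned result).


~0b101010001001101 = 0b1010101110110010 = 43954 (16-bit unsigned)

43954


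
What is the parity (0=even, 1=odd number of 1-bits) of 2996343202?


0b10110010100110001001000110100010 has 13 ones => parity 1

1


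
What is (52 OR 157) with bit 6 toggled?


Step 1: 52 | 157 = 189
Step 2: 189 ^ (1 << 6) = 189 ^ 64 = 253

253


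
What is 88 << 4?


0b1011000 << 4 = 0b10110000000 = 1408

1408


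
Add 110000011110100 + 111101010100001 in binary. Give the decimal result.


110000011110100 + 111101010100001 = 1101101110010101 = 56213

56213


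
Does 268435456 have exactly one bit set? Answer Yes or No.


0b10000000000000000000000000000. Only one bit set => Yes

Yes


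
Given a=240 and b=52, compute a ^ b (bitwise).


240 ^ 52 = 196

196


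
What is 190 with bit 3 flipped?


190 ^ (1 << 3) = 190 ^ 8 = 182

182


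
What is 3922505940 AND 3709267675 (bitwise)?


0b11101001110011001011000011010100 & 0b11011101000101101110111011011011 = 0b11001001000001001010000011010000 = 3372523728

3372523728


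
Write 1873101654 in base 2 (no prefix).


1873101654 = 1101111101001010100001101010110 in binary

1101111101001010100001101010110


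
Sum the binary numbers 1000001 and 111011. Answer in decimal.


1000001 + 111011 = 1111100 = 124

124


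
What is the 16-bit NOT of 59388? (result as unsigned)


~0b1110011111111100 = 0b1100000000011 = 6147 (16-bit unsigned)

6147


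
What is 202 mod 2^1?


202 & 1 = 0

0


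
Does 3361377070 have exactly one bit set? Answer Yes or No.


0b11001000010110101000101100101110. Multiple bits set => No

No


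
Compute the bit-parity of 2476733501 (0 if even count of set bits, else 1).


0b10010011100111111111010000111101 has 20 ones => parity 0

0


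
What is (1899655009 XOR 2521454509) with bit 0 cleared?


Step 1: 1899655009 ^ 2521454509 = 3882891468
Step 2: 3882891468 & ~(1 << 0) = 3882891468

3882891468


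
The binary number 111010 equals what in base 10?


111010 in decimal = 58

58


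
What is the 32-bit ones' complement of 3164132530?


3164132530 ^ 4294967295 = 1130834765

1130834765


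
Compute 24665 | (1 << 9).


24665 | (1 << 9) = 24665 | 512 = 25177

25177


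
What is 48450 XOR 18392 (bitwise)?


0b1011110101000010 ^ 0b100011111011000 = 0b1111101010011010 = 64154

64154


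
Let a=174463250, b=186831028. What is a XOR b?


174463250 ^ 186831028 = 21285286

21285286


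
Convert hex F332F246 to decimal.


F332F246 hex = 4080202310 decimal

4080202310


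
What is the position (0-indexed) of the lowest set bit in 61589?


0b1111000010010101. Lowest set bit at position 0

0


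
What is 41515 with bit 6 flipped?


41515 ^ (1 << 6) = 41515 ^ 64 = 41579

41579


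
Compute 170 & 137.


0b10101010 & 0b10001001 = 0b10001000 = 136

136


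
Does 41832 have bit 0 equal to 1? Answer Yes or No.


0b1010001101101000, bit 0 = 0. No

No


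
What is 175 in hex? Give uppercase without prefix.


175 = AF hex

AF


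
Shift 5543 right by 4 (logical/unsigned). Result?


0b1010110100111 >> 4 = 0b101011010 = 346

346


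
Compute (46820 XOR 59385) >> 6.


Step 1: 46820 ^ 59385 = 20765
Step 2: 20765 >> 6 = 324

324


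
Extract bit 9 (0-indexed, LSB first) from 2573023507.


0b10011001010111010011100100010011, position 9 = 0

0


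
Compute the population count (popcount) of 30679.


0b111011111010111 has 12 set bits

12


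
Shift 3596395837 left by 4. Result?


0b11010110010111001010010100111101 << 4 = 0b110101100101110010100101001111010000 = 57542333392

57542333392


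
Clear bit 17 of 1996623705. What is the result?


1996623705 & ~(1 << 17) = 1996492633

1996492633


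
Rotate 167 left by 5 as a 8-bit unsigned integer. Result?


Rotate 0b10100111 left by 5 (8-bit) = 0b11110100 = 244

244


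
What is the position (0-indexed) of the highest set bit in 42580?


0b1010011001010100. Highest set bit at position 15

15


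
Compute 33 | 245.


0b100001 | 0b11110101 = 0b11110101 = 245

245


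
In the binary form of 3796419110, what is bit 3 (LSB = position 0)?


0b11100010010010001100001000100110, position 3 = 0

0


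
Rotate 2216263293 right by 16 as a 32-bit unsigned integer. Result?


Rotate 0b10000100000110010111111001111101 right by 16 (32-bit) = 0b1111110011111011000010000011001 = 2122155033

2122155033


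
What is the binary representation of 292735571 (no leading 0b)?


292735571 = 10001011100101100101001010011 in binary

10001011100101100101001010011


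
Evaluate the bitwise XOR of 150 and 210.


0b10010110 ^ 0b11010010 = 0b1000100 = 68

68


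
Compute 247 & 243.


0b11110111 & 0b11110011 = 0b11110011 = 243

243


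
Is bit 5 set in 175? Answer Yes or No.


0b10101111, bit 5 = 1. Yes

Yes


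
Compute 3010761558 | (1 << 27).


3010761558 | (1 << 27) = 3010761558 | 134217728 = 3144979286

3144979286


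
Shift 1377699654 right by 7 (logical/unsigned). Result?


0b1010010000111100000011101000110 >> 7 = 0b101001000011110000001110 = 10763278

10763278


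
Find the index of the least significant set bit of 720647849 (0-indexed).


0b101010111101000011011010101001. Lowest set bit at position 0

0


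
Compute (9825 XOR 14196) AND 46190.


Step 1: 9825 ^ 14196 = 4373
Step 2: 4373 & 46190 = 4100

4100


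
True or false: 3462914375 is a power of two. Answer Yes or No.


0b11001110011001111110000101000111. Multiple bits set => No

No


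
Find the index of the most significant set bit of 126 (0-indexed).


0b1111110. Highest set bit at position 6

6


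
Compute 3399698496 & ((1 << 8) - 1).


3399698496 & 255 = 64

64


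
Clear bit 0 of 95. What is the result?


95 & ~(1 << 0) = 94

94


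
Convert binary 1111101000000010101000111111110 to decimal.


1111101000000010101000111111110 in decimal = 2097238526

2097238526


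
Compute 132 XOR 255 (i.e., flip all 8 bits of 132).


132 ^ 255 = 123

123


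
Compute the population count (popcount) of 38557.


0b1001011010011101 has 9 set bits

9


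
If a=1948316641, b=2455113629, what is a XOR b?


1948316641 ^ 2455113629 = 3866557564

3866557564


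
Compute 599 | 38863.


0b1001010111 | 0b1001011111001111 = 0b1001011111011111 = 38879

38879


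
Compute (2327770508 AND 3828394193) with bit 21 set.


Step 1: 2327770508 & 3828394193 = 2150670464
Step 2: 2150670464 | (1 << 21) = 2150670464 | 2097152 = 2150670464

2150670464


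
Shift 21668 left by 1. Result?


0b101010010100100 << 1 = 0b1010100101001000 = 43336

43336


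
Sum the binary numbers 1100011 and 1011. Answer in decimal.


1100011 + 1011 = 1101110 = 110

110


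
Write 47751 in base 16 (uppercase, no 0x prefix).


47751 = BA87 hex

BA87


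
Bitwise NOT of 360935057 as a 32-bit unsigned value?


~0b10101100000110110111010010001 = 0b11101010011111001001000101101110 = 3934032238 (32-bit unsigned)

3934032238


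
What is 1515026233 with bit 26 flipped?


1515026233 ^ (1 << 26) = 1515026233 ^ 67108864 = 1582135097

1582135097


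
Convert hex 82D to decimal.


82D hex = 2093 decimal

2093


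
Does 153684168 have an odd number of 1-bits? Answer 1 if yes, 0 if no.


0b1001001010010000100011001000 has 9 ones => parity 1

1


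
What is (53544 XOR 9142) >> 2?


Step 1: 53544 ^ 9142 = 62110
Step 2: 62110 >> 2 = 15527

15527


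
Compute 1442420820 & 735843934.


0b1010101111110011001100001010100 & 0b101011110111000001011001011110 = 0b1110110000001000001010100 = 30937172

30937172


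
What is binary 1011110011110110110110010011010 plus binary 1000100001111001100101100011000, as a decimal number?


1011110011110110110110010011010 + 1000100001111001100101100011000 = 10100010101110000011011110110010 = 2729981874

2729981874


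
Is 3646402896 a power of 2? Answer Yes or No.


0b11011001010101111011000101010000. Multiple bits set => No

No


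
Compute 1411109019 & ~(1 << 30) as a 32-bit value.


1411109019 & ~(1 << 30) = 337367195

337367195


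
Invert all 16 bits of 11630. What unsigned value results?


11630 ^ 65535 = 53905

53905


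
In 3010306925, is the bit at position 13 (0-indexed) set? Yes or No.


0b10110011011011011010001101101101, bit 13 = 1. Yes

Yes


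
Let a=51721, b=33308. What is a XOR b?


51721 ^ 33308 = 18453

18453


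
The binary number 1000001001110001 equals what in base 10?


1000001001110001 in decimal = 33393

33393


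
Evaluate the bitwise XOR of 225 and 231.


0b11100001 ^ 0b11100111 = 0b110 = 6

6


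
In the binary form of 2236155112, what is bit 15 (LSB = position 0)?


0b10000101010010010000010011101000, position 15 = 0

0


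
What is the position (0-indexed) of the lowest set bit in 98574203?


0b101111000000001111101111011. Lowest set bit at position 0

0


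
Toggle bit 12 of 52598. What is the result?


52598 ^ (1 << 12) = 52598 ^ 4096 = 56694

56694


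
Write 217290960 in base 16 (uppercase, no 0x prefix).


217290960 = CF398D0 hex

CF398D0


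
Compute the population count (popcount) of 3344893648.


0b11000111010111110000011011010000 has 16 set bits

16


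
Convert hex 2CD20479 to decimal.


2CD20479 hex = 751961209 decimal

751961209


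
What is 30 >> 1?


0b11110 >> 1 = 0b1111 = 15

15


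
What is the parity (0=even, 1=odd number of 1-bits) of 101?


0b1100101 has 4 ones => parity 0

0


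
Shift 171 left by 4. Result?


0b10101011 << 4 = 0b101010110000 = 2736

2736


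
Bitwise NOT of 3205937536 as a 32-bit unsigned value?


~0b10111111000101101011100110000000 = 0b1000000111010010100011001111111 = 1089029759 (32-bit unsigned)

1089029759


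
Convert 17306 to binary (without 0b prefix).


17306 = 100001110011010 in binary

100001110011010
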